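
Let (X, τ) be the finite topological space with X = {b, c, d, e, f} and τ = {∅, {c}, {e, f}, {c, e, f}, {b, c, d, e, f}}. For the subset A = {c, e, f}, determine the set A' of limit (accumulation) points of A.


A' = {b, d, e, f}

For each x ∈ X, list the open sets U ∈ τ with x ∈ U, then check whether U ∩ (A ∖ {x}) ≠ ∅ for every such U.
  x = b: opens ∋ x are {b, c, d, e, f}; each meets A ∖ {b}, so x IS a limit point.
  x = c: open {c} ∋ x has {c} ∩ (A ∖ {c}) = ∅, so x is NOT a limit point.
  x = d: opens ∋ x are {b, c, d, e, f}; each meets A ∖ {d}, so x IS a limit point.
  x = e: opens ∋ x are {e, f}, {c, e, f}, {b, c, d, e, f}; each meets A ∖ {e}, so x IS a limit point.
  x = f: opens ∋ x are {e, f}, {c, e, f}, {b, c, d, e, f}; each meets A ∖ {f}, so x IS a limit point.
Collecting: A' = {b, d, e, f}.


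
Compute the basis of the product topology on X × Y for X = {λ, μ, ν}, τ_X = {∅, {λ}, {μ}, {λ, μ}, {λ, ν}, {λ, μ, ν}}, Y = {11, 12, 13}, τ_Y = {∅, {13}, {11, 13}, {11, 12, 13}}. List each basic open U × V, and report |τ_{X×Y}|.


Basis B = {∅ × ∅, {λ} × {13}, {μ} × {13}, {λ} × {11, 13}, {λ, μ} × {13}, {λ, ν} × {13}, {μ} × {11, 13}, {λ} × {11, 12, 13}, {λ, μ, ν} × {13}, {μ} × {11, 12, 13}, {λ, μ} × {11, 13}, {λ, ν} × {11, 13}, {λ, μ} × {11, 12, 13}, {λ, ν} × {11, 12, 13}, {λ, μ, ν} × {11, 13}, {λ, μ, ν} × {11, 12, 13}}; |τ_{X×Y}| = 40.

Enumerate products U × V with U ∈ τ_X, V ∈ τ_Y (deduplicated):
  ∅ × ∅ = {} (∅)
  {λ} × {13} = {(λ,13)}
  {μ} × {13} = {(μ,13)}
  {λ} × {11, 13} = {(λ,11), (λ,13)}
  {λ, μ} × {13} = {(λ,13), (μ,13)}
  {λ, ν} × {13} = {(λ,13), (ν,13)}
  {μ} × {11, 13} = {(μ,11), (μ,13)}
  {λ} × {11, 12, 13} = {(λ,11), (λ,12), (λ,13)}
  {λ, μ, ν} × {13} = {(λ,13), (μ,13), (ν,13)}
  {μ} × {11, 12, 13} = {(μ,11), (μ,12), (μ,13)}
  {λ, μ} × {11, 13} = {(λ,11), (λ,13), (μ,11), (μ,13)}
  {λ, ν} × {11, 13} = {(λ,11), (λ,13), (ν,11), (ν,13)}
  {λ, μ} × {11, 12, 13} = {(λ,11), (λ,12), (λ,13), (μ,11), (μ,12), (μ,13)}
  {λ, ν} × {11, 12, 13} = {(λ,11), (λ,12), (λ,13), (ν,11), (ν,12), (ν,13)}
  {λ, μ, ν} × {11, 13} = {(λ,11), (λ,13), (μ,11), (μ,13), (ν,11), (ν,13)}
  {λ, μ, ν} × {11, 12, 13} = {(λ,11), (λ,12), (λ,13), (μ,11), (μ,12), (μ,13), (ν,11), (ν,12), (ν,13)}
These 16 distinct sets form the basis B.
Close under arbitrary unions to get τ_{X×Y}; counting gives |τ_{X×Y}| = 40.


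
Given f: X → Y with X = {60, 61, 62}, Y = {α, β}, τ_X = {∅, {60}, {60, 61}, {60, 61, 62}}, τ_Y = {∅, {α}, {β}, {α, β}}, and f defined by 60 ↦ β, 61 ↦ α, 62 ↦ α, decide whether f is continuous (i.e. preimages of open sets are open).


f is NOT continuous.

Compute f^{-1}(U) for each U ∈ τ_Y:
  U = ∅: f^{-1}(U) = ∅ ∈ τ_X ✓.
  U = {α}: f^{-1}(U) = {61, 62} ∉ τ_X ✗.
  U = {β}: f^{-1}(U) = {60} ∈ τ_X ✓.
  U = {α, β}: f^{-1}(U) = {60, 61, 62} ∈ τ_X ✓.
Found U = {α} with f^{-1}(U) = {61, 62} not in τ_X. Therefore f is NOT continuous.


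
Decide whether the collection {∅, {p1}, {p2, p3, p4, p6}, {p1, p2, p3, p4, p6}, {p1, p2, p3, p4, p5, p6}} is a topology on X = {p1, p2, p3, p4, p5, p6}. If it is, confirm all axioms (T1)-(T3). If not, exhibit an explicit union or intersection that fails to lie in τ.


τ IS a topology on X.

Axiom (T1): ∅ ∈ τ? Yes; X ∈ τ? Yes.
Axiom (T2/T3): check pairwise unions and intersections of members of τ.
All pairwise intersections and unions checked — each lies in τ. Therefore τ satisfies (T1), (T2), (T3): it IS a topology on X.


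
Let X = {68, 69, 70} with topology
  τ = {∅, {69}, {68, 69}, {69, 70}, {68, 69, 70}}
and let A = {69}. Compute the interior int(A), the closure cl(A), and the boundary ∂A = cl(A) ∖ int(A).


int(A) = {69}, cl(A) = {68, 69, 70}, ∂A = {68, 70}.

Closed sets in (X, τ) are complements of opens:
  closed(X, τ) = {∅, {68}, {70}, {68, 70}, {68, 69, 70}}.
int(A) = ⋃ {U ∈ τ : U ⊆ A}. Opens contained in A: ∅, {69}.
Taking the union of these: int(A) = {69}.
cl(A) = ⋂ {C closed : A ⊆ C}. Closed sets containing A: {68, 69, 70}.
Intersecting these: cl(A) = {68, 69, 70}.
∂A = cl(A) ∖ int(A) = {68, 69, 70} ∖ {69} = {68, 70}.


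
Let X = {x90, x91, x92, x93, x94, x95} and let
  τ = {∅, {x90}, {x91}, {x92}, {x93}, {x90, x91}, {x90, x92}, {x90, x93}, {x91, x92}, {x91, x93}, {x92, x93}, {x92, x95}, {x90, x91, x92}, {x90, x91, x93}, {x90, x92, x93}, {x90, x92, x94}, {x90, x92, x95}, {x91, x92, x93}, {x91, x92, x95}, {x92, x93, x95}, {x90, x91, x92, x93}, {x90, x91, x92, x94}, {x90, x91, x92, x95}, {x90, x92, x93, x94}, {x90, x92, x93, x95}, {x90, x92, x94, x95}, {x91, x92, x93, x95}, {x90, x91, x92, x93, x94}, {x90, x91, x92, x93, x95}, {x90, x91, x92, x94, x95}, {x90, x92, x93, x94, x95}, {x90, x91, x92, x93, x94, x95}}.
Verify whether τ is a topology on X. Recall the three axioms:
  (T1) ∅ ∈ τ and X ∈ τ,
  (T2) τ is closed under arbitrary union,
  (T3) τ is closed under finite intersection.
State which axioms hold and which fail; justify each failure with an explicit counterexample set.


τ IS a topology on X.

Axiom (T1): ∅ ∈ τ? Yes; X ∈ τ? Yes.
Axiom (T2/T3): check pairwise unions and intersections of members of τ.
All pairwise intersections and unions checked — each lies in τ. Therefore τ satisfies (T1), (T2), (T3): it IS a topology on X.


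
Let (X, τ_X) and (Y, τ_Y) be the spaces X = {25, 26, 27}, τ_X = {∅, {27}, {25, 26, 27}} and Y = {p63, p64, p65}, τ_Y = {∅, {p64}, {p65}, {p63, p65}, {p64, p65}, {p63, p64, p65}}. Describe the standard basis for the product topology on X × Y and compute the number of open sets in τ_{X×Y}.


Basis B = {∅ × ∅, {27} × {p64}, {27} × {p65}, {27} × {p63, p65}, {27} × {p64, p65}, {25, 26, 27} × {p64}, {25, 26, 27} × {p65}, {27} × {p63, p64, p65}, {25, 26, 27} × {p63, p65}, {25, 26, 27} × {p64, p65}, {25, 26, 27} × {p63, p64, p65}}; |τ_{X×Y}| = 18.

Enumerate products U × V with U ∈ τ_X, V ∈ τ_Y (deduplicated):
  ∅ × ∅ = {} (∅)
  {27} × {p64} = {(27,p64)}
  {27} × {p65} = {(27,p65)}
  {27} × {p63, p65} = {(27,p63), (27,p65)}
  {27} × {p64, p65} = {(27,p64), (27,p65)}
  {25, 26, 27} × {p64} = {(25,p64), (26,p64), (27,p64)}
  {25, 26, 27} × {p65} = {(25,p65), (26,p65), (27,p65)}
  {27} × {p63, p64, p65} = {(27,p63), (27,p64), (27,p65)}
  {25, 26, 27} × {p63, p65} = {(25,p63), (25,p65), (26,p63), (26,p65), (27,p63), (27,p65)}
  {25, 26, 27} × {p64, p65} = {(25,p64), (25,p65), (26,p64), (26,p65), (27,p64), (27,p65)}
  {25, 26, 27} × {p63, p64, p65} = {(25,p63), (25,p64), (25,p65), (26,p63), (26,p64), (26,p65), (27,p63), (27,p64), (27,p65)}
These 11 distinct sets form the basis B.
Close under arbitrary unions to get τ_{X×Y}; counting gives |τ_{X×Y}| = 18.


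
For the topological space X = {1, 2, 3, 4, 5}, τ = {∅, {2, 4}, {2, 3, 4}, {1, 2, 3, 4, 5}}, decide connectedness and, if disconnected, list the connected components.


(X, τ) is connected.

Find clopen sets (U ∈ τ with X ∖ U ∈ τ):
  U = ∅, X ∖ U = {1, 2, 3, 4, 5} — both open, so U is clopen.
  U = {1, 2, 3, 4, 5}, X ∖ U = ∅ — both open, so U is clopen.
Only trivial clopens (∅ and X) exist, so (X, τ) is connected.
Compute connected components by grouping points that agree on all clopens:
  component: {1, 2, 3, 4, 5}


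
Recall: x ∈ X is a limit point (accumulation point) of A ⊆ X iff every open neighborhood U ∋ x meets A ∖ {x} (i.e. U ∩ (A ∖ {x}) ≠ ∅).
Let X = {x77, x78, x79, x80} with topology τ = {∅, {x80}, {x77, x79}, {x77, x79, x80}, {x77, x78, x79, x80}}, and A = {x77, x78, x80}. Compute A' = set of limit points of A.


A' = {x78, x79}

For each x ∈ X, list the open sets U ∈ τ with x ∈ U, then check whether U ∩ (A ∖ {x}) ≠ ∅ for every such U.
  x = x77: open {x77, x79} ∋ x has {x77, x79} ∩ (A ∖ {x77}) = ∅, so x is NOT a limit point.
  x = x78: opens ∋ x are {x77, x78, x79, x80}; each meets A ∖ {x78}, so x IS a limit point.
  x = x79: opens ∋ x are {x77, x79}, {x77, x79, x80}, {x77, x78, x79, x80}; each meets A ∖ {x79}, so x IS a limit point.
  x = x80: open {x80} ∋ x has {x80} ∩ (A ∖ {x80}) = ∅, so x is NOT a limit point.
Collecting: A' = {x78, x79}.


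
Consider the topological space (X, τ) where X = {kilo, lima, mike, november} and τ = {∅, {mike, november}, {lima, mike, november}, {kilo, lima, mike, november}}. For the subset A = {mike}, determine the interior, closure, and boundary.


int(A) = ∅, cl(A) = {kilo, lima, mike, november}, ∂A = {kilo, lima, mike, november}.

Closed sets in (X, τ) are complements of opens:
  closed(X, τ) = {∅, {kilo}, {kilo, lima}, {kilo, lima, mike, november}}.
int(A) = ⋃ {U ∈ τ : U ⊆ A}. Opens contained in A: ∅.
Taking the union of these: int(A) = ∅.
cl(A) = ⋂ {C closed : A ⊆ C}. Closed sets containing A: {kilo, lima, mike, november}.
Intersecting these: cl(A) = {kilo, lima, mike, november}.
∂A = cl(A) ∖ int(A) = {kilo, lima, mike, november} ∖ ∅ = {kilo, lima, mike, november}.


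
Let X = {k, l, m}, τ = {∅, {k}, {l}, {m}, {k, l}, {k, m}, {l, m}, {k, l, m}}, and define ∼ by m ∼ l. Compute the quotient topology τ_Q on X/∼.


X/∼ = {[k], [l=m]}; |τ_Q| = 4.

Equivalence classes: [k], [l=m].
Quotient map π: X → X/∼ sends k ↦ [k], l ↦ [l=m], m ↦ [l=m].
For each subset V ⊆ X/∼, compute π^{-1}(V) ⊆ X and check whether π^{-1}(V) ∈ τ. V is open in τ_Q iff π^{-1}(V) ∈ τ.
  V = {}: π^{-1}(V) = ∅ ∈ τ ✓.
  V = {[k]}: π^{-1}(V) = {k} ∈ τ ✓.
  V = {[l=m]}: π^{-1}(V) = {l, m} ∈ τ ✓.
  V = {[k], [l=m]}: π^{-1}(V) = {k, l, m} ∈ τ ✓.
Open sets in the quotient: τ_Q = {{}, {[k]}, {[l=m]}, {[k], [l=m]}} (4 elements).


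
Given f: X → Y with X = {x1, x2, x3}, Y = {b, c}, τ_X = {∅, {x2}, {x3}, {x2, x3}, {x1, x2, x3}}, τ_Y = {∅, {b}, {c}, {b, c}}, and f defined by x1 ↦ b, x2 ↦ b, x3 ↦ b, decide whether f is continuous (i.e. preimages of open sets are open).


f IS continuous.

Compute f^{-1}(U) for each U ∈ τ_Y:
  U = ∅: f^{-1}(U) = ∅ ∈ τ_X ✓.
  U = {b}: f^{-1}(U) = {x1, x2, x3} ∈ τ_X ✓.
  U = {c}: f^{-1}(U) = ∅ ∈ τ_X ✓.
  U = {b, c}: f^{-1}(U) = {x1, x2, x3} ∈ τ_X ✓.
Every preimage lies in τ_X, so f IS continuous.


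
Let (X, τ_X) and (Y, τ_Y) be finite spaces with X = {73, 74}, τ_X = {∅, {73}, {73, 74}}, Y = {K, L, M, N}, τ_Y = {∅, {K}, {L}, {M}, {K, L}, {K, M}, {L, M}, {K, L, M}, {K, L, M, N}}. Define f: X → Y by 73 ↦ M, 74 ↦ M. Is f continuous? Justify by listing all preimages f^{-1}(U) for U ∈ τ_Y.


f IS continuous.

Compute f^{-1}(U) for each U ∈ τ_Y:
  U = ∅: f^{-1}(U) = ∅ ∈ τ_X ✓.
  U = {K}: f^{-1}(U) = ∅ ∈ τ_X ✓.
  U = {L}: f^{-1}(U) = ∅ ∈ τ_X ✓.
  U = {M}: f^{-1}(U) = {73, 74} ∈ τ_X ✓.
  U = {K, L}: f^{-1}(U) = ∅ ∈ τ_X ✓.
  U = {K, M}: f^{-1}(U) = {73, 74} ∈ τ_X ✓.
  U = {L, M}: f^{-1}(U) = {73, 74} ∈ τ_X ✓.
  U = {K, L, M}: f^{-1}(U) = {73, 74} ∈ τ_X ✓.
  U = {K, L, M, N}: f^{-1}(U) = {73, 74} ∈ τ_X ✓.
Every preimage lies in τ_X, so f IS continuous.


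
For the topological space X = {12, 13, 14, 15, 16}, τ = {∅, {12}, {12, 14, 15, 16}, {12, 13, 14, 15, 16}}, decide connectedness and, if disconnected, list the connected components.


(X, τ) is connected.

Find clopen sets (U ∈ τ with X ∖ U ∈ τ):
  U = ∅, X ∖ U = {12, 13, 14, 15, 16} — both open, so U is clopen.
  U = {12, 13, 14, 15, 16}, X ∖ U = ∅ — both open, so U is clopen.
Only trivial clopens (∅ and X) exist, so (X, τ) is connected.
Compute connected components by grouping points that agree on all clopens:
  component: {12, 13, 14, 15, 16}


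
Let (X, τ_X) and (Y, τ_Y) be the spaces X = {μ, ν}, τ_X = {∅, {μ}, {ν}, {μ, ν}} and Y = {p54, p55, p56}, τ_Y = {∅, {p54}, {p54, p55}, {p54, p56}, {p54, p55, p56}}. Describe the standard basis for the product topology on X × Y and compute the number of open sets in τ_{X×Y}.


Basis B = {∅ × ∅, {μ} × {p54}, {ν} × {p54}, {μ} × {p54, p55}, {μ} × {p54, p56}, {μ, ν} × {p54}, {ν} × {p54, p55}, {ν} × {p54, p56}, {μ} × {p54, p55, p56}, {ν} × {p54, p55, p56}, {μ, ν} × {p54, p55}, {μ, ν} × {p54, p56}, {μ, ν} × {p54, p55, p56}}; |τ_{X×Y}| = 25.

Enumerate products U × V with U ∈ τ_X, V ∈ τ_Y (deduplicated):
  ∅ × ∅ = {} (∅)
  {μ} × {p54} = {(μ,p54)}
  {ν} × {p54} = {(ν,p54)}
  {μ} × {p54, p55} = {(μ,p54), (μ,p55)}
  {μ} × {p54, p56} = {(μ,p54), (μ,p56)}
  {μ, ν} × {p54} = {(μ,p54), (ν,p54)}
  {ν} × {p54, p55} = {(ν,p54), (ν,p55)}
  {ν} × {p54, p56} = {(ν,p54), (ν,p56)}
  {μ} × {p54, p55, p56} = {(μ,p54), (μ,p55), (μ,p56)}
  {ν} × {p54, p55, p56} = {(ν,p54), (ν,p55), (ν,p56)}
  {μ, ν} × {p54, p55} = {(μ,p54), (μ,p55), (ν,p54), (ν,p55)}
  {μ, ν} × {p54, p56} = {(μ,p54), (μ,p56), (ν,p54), (ν,p56)}
  {μ, ν} × {p54, p55, p56} = {(μ,p54), (μ,p55), (μ,p56), (ν,p54), (ν,p55), (ν,p56)}
These 13 distinct sets form the basis B.
Close under arbitrary unions to get τ_{X×Y}; counting gives |τ_{X×Y}| = 25.


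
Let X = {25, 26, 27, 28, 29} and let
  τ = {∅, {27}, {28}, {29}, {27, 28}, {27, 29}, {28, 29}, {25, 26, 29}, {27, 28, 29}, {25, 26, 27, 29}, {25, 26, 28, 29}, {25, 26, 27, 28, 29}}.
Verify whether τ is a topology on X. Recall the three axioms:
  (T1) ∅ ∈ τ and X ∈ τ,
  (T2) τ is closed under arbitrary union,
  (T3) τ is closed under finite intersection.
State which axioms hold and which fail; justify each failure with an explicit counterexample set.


τ IS a topology on X.

Axiom (T1): ∅ ∈ τ? Yes; X ∈ τ? Yes.
Axiom (T2/T3): check pairwise unions and intersections of members of τ.
All pairwise intersections and unions checked — each lies in τ. Therefore τ satisfies (T1), (T2), (T3): it IS a topology on X.


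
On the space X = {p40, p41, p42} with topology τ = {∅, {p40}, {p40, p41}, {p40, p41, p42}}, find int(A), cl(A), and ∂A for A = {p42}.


int(A) = ∅, cl(A) = {p42}, ∂A = {p42}.

Closed sets in (X, τ) are complements of opens:
  closed(X, τ) = {∅, {p42}, {p41, p42}, {p40, p41, p42}}.
int(A) = ⋃ {U ∈ τ : U ⊆ A}. Opens contained in A: ∅.
Taking the union of these: int(A) = ∅.
cl(A) = ⋂ {C closed : A ⊆ C}. Closed sets containing A: {p42}, {p41, p42}, {p40, p41, p42}.
Intersecting these: cl(A) = {p42}.
∂A = cl(A) ∖ int(A) = {p42} ∖ ∅ = {p42}.


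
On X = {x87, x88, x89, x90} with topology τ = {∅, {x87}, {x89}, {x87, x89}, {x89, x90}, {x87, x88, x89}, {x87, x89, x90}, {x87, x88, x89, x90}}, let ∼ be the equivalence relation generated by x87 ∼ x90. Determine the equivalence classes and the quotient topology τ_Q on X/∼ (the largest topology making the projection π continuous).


X/∼ = {[x87=x90], [x88], [x89]}; |τ_Q| = 4.

Equivalence classes: [x87=x90], [x88], [x89].
Quotient map π: X → X/∼ sends x87 ↦ [x87=x90], x88 ↦ [x88], x89 ↦ [x89], x90 ↦ [x87=x90].
For each subset V ⊆ X/∼, compute π^{-1}(V) ⊆ X and check whether π^{-1}(V) ∈ τ. V is open in τ_Q iff π^{-1}(V) ∈ τ.
  V = {}: π^{-1}(V) = ∅ ∈ τ ✓.
  V = {[x87=x90]}: π^{-1}(V) = {x87, x90} ∉ τ ✗.
  V = {[x88]}: π^{-1}(V) = {x88} ∉ τ ✗.
  V = {[x87=x90], [x88]}: π^{-1}(V) = {x87, x88, x90} ∉ τ ✗.
  V = {[x89]}: π^{-1}(V) = {x89} ∈ τ ✓.
  V = {[x87=x90], [x89]}: π^{-1}(V) = {x87, x89, x90} ∈ τ ✓.
  V = {[x88], [x89]}: π^{-1}(V) = {x88, x89} ∉ τ ✗.
  V = {[x87=x90], [x88], [x89]}: π^{-1}(V) = {x87, x88, x89, x90} ∈ τ ✓.
Open sets in the quotient: τ_Q = {{}, {[x89]}, {[x87=x90], [x89]}, {[x87=x90], [x88], [x89]}} (4 elements).


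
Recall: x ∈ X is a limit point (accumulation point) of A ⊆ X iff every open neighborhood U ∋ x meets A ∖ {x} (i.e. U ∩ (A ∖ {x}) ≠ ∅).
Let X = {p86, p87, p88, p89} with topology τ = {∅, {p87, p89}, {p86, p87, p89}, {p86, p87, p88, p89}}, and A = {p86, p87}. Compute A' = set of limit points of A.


A' = {p86, p88, p89}

For each x ∈ X, list the open sets U ∈ τ with x ∈ U, then check whether U ∩ (A ∖ {x}) ≠ ∅ for every such U.
  x = p86: opens ∋ x are {p86, p87, p89}, {p86, p87, p88, p89}; each meets A ∖ {p86}, so x IS a limit point.
  x = p87: open {p87, p89} ∋ x has {p87, p89} ∩ (A ∖ {p87}) = ∅, so x is NOT a limit point.
  x = p88: opens ∋ x are {p86, p87, p88, p89}; each meets A ∖ {p88}, so x IS a limit point.
  x = p89: opens ∋ x are {p87, p89}, {p86, p87, p89}, {p86, p87, p88, p89}; each meets A ∖ {p89}, so x IS a limit point.
Collecting: A' = {p86, p88, p89}.


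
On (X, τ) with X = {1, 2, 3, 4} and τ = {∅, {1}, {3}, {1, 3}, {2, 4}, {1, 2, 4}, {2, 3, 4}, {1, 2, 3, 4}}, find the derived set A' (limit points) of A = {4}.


A' = {2}

For each x ∈ X, list the open sets U ∈ τ with x ∈ U, then check whether U ∩ (A ∖ {x}) ≠ ∅ for every such U.
  x = 1: open {1} ∋ x has {1} ∩ (A ∖ {1}) = ∅, so x is NOT a limit point.
  x = 2: opens ∋ x are {2, 4}, {1, 2, 4}, {2, 3, 4}, {1, 2, 3, 4}; each meets A ∖ {2}, so x IS a limit point.
  x = 3: open {3} ∋ x has {3} ∩ (A ∖ {3}) = ∅, so x is NOT a limit point.
  x = 4: open {2, 4} ∋ x has {2, 4} ∩ (A ∖ {4}) = ∅, so x is NOT a limit point.
Collecting: A' = {2}.


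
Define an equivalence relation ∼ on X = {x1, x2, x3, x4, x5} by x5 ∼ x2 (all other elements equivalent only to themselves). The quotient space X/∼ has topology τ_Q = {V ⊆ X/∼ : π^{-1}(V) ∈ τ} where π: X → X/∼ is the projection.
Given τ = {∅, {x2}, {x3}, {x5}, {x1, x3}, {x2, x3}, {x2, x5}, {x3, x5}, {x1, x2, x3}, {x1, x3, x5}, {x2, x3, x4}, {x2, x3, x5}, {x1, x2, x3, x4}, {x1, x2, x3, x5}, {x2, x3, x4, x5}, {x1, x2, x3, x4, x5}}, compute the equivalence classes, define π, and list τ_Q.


X/∼ = {[x1], [x2=x5], [x3], [x4]}; |τ_Q| = 8.

Equivalence classes: [x1], [x2=x5], [x3], [x4].
Quotient map π: X → X/∼ sends x1 ↦ [x1], x2 ↦ [x2=x5], x3 ↦ [x3], x4 ↦ [x4], x5 ↦ [x2=x5].
For each subset V ⊆ X/∼, compute π^{-1}(V) ⊆ X and check whether π^{-1}(V) ∈ τ. V is open in τ_Q iff π^{-1}(V) ∈ τ.
  V = {}: π^{-1}(V) = ∅ ∈ τ ✓.
  V = {[x1]}: π^{-1}(V) = {x1} ∉ τ ✗.
  V = {[x2=x5]}: π^{-1}(V) = {x2, x5} ∈ τ ✓.
  V = {[x1], [x2=x5]}: π^{-1}(V) = {x1, x2, x5} ∉ τ ✗.
  V = {[x3]}: π^{-1}(V) = {x3} ∈ τ ✓.
  V = {[x1], [x3]}: π^{-1}(V) = {x1, x3} ∈ τ ✓.
  V = {[x2=x5], [x3]}: π^{-1}(V) = {x2, x3, x5} ∈ τ ✓.
  V = {[x1], [x2=x5], [x3]}: π^{-1}(V) = {x1, x2, x3, x5} ∈ τ ✓.
  V = {[x4]}: π^{-1}(V) = {x4} ∉ τ ✗.
  V = {[x1], [x4]}: π^{-1}(V) = {x1, x4} ∉ τ ✗.
  V = {[x2=x5], [x4]}: π^{-1}(V) = {x2, x4, x5} ∉ τ ✗.
  V = {[x1], [x2=x5], [x4]}: π^{-1}(V) = {x1, x2, x4, x5} ∉ τ ✗.
  V = {[x3], [x4]}: π^{-1}(V) = {x3, x4} ∉ τ ✗.
  V = {[x1], [x3], [x4]}: π^{-1}(V) = {x1, x3, x4} ∉ τ ✗.
  V = {[x2=x5], [x3], [x4]}: π^{-1}(V) = {x2, x3, x4, x5} ∈ τ ✓.
  V = {[x1], [x2=x5], [x3], [x4]}: π^{-1}(V) = {x1, x2, x3, x4, x5} ∈ τ ✓.
Open sets in the quotient: τ_Q = {{}, {[x2=x5]}, {[x3]}, {[x1], [x3]}, {[x2=x5], [x3]}, {[x1], [x2=x5], [x3]}, {[x2=x5], [x3], [x4]}, {[x1], [x2=x5], [x3], [x4]}} (8 elements).


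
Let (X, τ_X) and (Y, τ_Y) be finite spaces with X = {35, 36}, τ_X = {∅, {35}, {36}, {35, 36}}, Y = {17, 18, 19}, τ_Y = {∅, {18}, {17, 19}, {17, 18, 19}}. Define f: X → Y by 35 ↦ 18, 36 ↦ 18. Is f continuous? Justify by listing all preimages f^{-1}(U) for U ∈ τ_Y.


f IS continuous.

Compute f^{-1}(U) for each U ∈ τ_Y:
  U = ∅: f^{-1}(U) = ∅ ∈ τ_X ✓.
  U = {18}: f^{-1}(U) = {35, 36} ∈ τ_X ✓.
  U = {17, 19}: f^{-1}(U) = ∅ ∈ τ_X ✓.
  U = {17, 18, 19}: f^{-1}(U) = {35, 36} ∈ τ_X ✓.
Every preimage lies in τ_X, so f IS continuous.


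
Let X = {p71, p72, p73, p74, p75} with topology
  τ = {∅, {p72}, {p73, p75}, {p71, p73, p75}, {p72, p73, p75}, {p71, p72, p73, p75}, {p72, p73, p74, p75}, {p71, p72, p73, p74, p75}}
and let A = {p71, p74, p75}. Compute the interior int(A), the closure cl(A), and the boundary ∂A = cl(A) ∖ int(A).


int(A) = ∅, cl(A) = {p71, p73, p74, p75}, ∂A = {p71, p73, p74, p75}.

Closed sets in (X, τ) are complements of opens:
  closed(X, τ) = {∅, {p71}, {p74}, {p71, p74}, {p72, p74}, {p71, p72, p74}, {p71, p73, p74, p75}, {p71, p72, p73, p74, p75}}.
int(A) = ⋃ {U ∈ τ : U ⊆ A}. Opens contained in A: ∅.
Taking the union of these: int(A) = ∅.
cl(A) = ⋂ {C closed : A ⊆ C}. Closed sets containing A: {p71, p73, p74, p75}, {p71, p72, p73, p74, p75}.
Intersecting these: cl(A) = {p71, p73, p74, p75}.
∂A = cl(A) ∖ int(A) = {p71, p73, p74, p75} ∖ ∅ = {p71, p73, p74, p75}.


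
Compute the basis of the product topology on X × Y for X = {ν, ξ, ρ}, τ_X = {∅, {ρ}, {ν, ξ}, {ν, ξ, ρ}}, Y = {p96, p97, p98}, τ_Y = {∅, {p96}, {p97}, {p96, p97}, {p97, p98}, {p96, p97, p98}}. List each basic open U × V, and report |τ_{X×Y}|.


Basis B = {∅ × ∅, {ρ} × {p96}, {ρ} × {p97}, {ν, ξ} × {p96}, {ν, ξ} × {p97}, {ρ} × {p96, p97}, {ρ} × {p97, p98}, {ν, ξ, ρ} × {p96}, {ν, ξ, ρ} × {p97}, {ρ} × {p96, p97, p98}, {ν, ξ} × {p96, p97}, {ν, ξ} × {p97, p98}, {ν, ξ} × {p96, p97, p98}, {ν, ξ, ρ} × {p96, p97}, {ν, ξ, ρ} × {p97, p98}, {ν, ξ, ρ} × {p96, p97, p98}}; |τ_{X×Y}| = 36.

Enumerate products U × V with U ∈ τ_X, V ∈ τ_Y (deduplicated):
  ∅ × ∅ = {} (∅)
  {ρ} × {p96} = {(ρ,p96)}
  {ρ} × {p97} = {(ρ,p97)}
  {ν, ξ} × {p96} = {(ν,p96), (ξ,p96)}
  {ν, ξ} × {p97} = {(ν,p97), (ξ,p97)}
  {ρ} × {p96, p97} = {(ρ,p96), (ρ,p97)}
  {ρ} × {p97, p98} = {(ρ,p97), (ρ,p98)}
  {ν, ξ, ρ} × {p96} = {(ν,p96), (ξ,p96), (ρ,p96)}
  {ν, ξ, ρ} × {p97} = {(ν,p97), (ξ,p97), (ρ,p97)}
  {ρ} × {p96, p97, p98} = {(ρ,p96), (ρ,p97), (ρ,p98)}
  {ν, ξ} × {p96, p97} = {(ν,p96), (ν,p97), (ξ,p96), (ξ,p97)}
  {ν, ξ} × {p97, p98} = {(ν,p97), (ν,p98), (ξ,p97), (ξ,p98)}
  {ν, ξ} × {p96, p97, p98} = {(ν,p96), (ν,p97), (ν,p98), (ξ,p96), (ξ,p97), (ξ,p98)}
  {ν, ξ, ρ} × {p96, p97} = {(ν,p96), (ν,p97), (ξ,p96), (ξ,p97), (ρ,p96), (ρ,p97)}
  {ν, ξ, ρ} × {p97, p98} = {(ν,p97), (ν,p98), (ξ,p97), (ξ,p98), (ρ,p97), (ρ,p98)}
  {ν, ξ, ρ} × {p96, p97, p98} = {(ν,p96), (ν,p97), (ν,p98), (ξ,p96), (ξ,p97), (ξ,p98), (ρ,p96), (ρ,p97), (ρ,p98)}
These 16 distinct sets form the basis B.
Close under arbitrary unions to get τ_{X×Y}; counting gives |τ_{X×Y}| = 36.


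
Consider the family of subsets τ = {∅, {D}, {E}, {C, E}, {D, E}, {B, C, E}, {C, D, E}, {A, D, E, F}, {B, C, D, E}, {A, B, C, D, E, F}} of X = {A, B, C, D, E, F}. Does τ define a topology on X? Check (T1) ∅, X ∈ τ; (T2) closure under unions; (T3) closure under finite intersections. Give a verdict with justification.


τ is NOT a topology on X.

Axiom (T1): ∅ ∈ τ? Yes; X ∈ τ? Yes.
Axiom (T2/T3): check pairwise unions and intersections of members of τ.
Counterexample for (T2): {C, E} ∪ {A, D, E, F} = {A, C, D, E, F} ∉ τ. Therefore τ is NOT a topology.


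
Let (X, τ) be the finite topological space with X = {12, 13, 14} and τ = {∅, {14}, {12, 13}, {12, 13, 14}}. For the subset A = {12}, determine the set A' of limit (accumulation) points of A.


A' = {13}

For each x ∈ X, list the open sets U ∈ τ with x ∈ U, then check whether U ∩ (A ∖ {x}) ≠ ∅ for every such U.
  x = 12: open {12, 13} ∋ x has {12, 13} ∩ (A ∖ {12}) = ∅, so x is NOT a limit point.
  x = 13: opens ∋ x are {12, 13}, {12, 13, 14}; each meets A ∖ {13}, so x IS a limit point.
  x = 14: open {14} ∋ x has {14} ∩ (A ∖ {14}) = ∅, so x is NOT a limit point.
Collecting: A' = {13}.


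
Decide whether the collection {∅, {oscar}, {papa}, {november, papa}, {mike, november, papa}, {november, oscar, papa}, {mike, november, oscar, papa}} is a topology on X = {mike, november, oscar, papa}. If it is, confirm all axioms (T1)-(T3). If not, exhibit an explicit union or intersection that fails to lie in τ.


τ is NOT a topology on X.

Axiom (T1): ∅ ∈ τ? Yes; X ∈ τ? Yes.
Axiom (T2/T3): check pairwise unions and intersections of members of τ.
Counterexample for (T2): {oscar} ∪ {papa} = {oscar, papa} ∉ τ. Therefore τ is NOT a topology.


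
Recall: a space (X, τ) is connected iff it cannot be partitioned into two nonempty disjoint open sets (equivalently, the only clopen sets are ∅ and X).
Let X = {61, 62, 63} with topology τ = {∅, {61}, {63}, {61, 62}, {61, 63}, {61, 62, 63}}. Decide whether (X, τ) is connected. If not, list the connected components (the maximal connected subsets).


(X, τ) is disconnected; components = [{63}, {61, 62}].

Find clopen sets (U ∈ τ with X ∖ U ∈ τ):
  U = ∅, X ∖ U = {61, 62, 63} — both open, so U is clopen.
  U = {63}, X ∖ U = {61, 62} — both open, so U is clopen.
  U = {61, 62}, X ∖ U = {63} — both open, so U is clopen.
  U = {61, 62, 63}, X ∖ U = ∅ — both open, so U is clopen.
Nontrivial clopen(s) exist: e.g. {61, 62}. So (X, τ) is disconnected.
Compute connected components by grouping points that agree on all clopens:
  component: {63}
  component: {61, 62}


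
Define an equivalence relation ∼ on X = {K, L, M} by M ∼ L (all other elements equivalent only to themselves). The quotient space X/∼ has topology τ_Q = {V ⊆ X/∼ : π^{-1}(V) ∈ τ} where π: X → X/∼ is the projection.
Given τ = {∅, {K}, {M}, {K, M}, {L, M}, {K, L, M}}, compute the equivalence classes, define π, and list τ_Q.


X/∼ = {[K], [L=M]}; |τ_Q| = 4.

Equivalence classes: [K], [L=M].
Quotient map π: X → X/∼ sends K ↦ [K], L ↦ [L=M], M ↦ [L=M].
For each subset V ⊆ X/∼, compute π^{-1}(V) ⊆ X and check whether π^{-1}(V) ∈ τ. V is open in τ_Q iff π^{-1}(V) ∈ τ.
  V = {}: π^{-1}(V) = ∅ ∈ τ ✓.
  V = {[K]}: π^{-1}(V) = {K} ∈ τ ✓.
  V = {[L=M]}: π^{-1}(V) = {L, M} ∈ τ ✓.
  V = {[K], [L=M]}: π^{-1}(V) = {K, L, M} ∈ τ ✓.
Open sets in the quotient: τ_Q = {{}, {[K]}, {[L=M]}, {[K], [L=M]}} (4 elements).


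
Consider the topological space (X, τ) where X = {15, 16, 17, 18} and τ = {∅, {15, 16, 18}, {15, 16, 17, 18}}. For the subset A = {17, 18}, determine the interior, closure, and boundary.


int(A) = ∅, cl(A) = {15, 16, 17, 18}, ∂A = {15, 16, 17, 18}.

Closed sets in (X, τ) are complements of opens:
  closed(X, τ) = {∅, {17}, {15, 16, 17, 18}}.
int(A) = ⋃ {U ∈ τ : U ⊆ A}. Opens contained in A: ∅.
Taking the union of these: int(A) = ∅.
cl(A) = ⋂ {C closed : A ⊆ C}. Closed sets containing A: {15, 16, 17, 18}.
Intersecting these: cl(A) = {15, 16, 17, 18}.
∂A = cl(A) ∖ int(A) = {15, 16, 17, 18} ∖ ∅ = {15, 16, 17, 18}.


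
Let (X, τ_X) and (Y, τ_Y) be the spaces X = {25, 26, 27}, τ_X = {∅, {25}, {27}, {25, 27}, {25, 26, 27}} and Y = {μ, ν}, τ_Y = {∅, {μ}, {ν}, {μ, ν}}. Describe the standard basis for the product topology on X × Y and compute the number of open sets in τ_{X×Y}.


Basis B = {∅ × ∅, {25} × {μ}, {25} × {ν}, {27} × {μ}, {27} × {ν}, {25} × {μ, ν}, {25, 27} × {μ}, {25, 27} × {ν}, {27} × {μ, ν}, {25, 26, 27} × {μ}, {25, 26, 27} × {ν}, {25, 27} × {μ, ν}, {25, 26, 27} × {μ, ν}}; |τ_{X×Y}| = 25.

Enumerate products U × V with U ∈ τ_X, V ∈ τ_Y (deduplicated):
  ∅ × ∅ = {} (∅)
  {25} × {μ} = {(25,μ)}
  {25} × {ν} = {(25,ν)}
  {27} × {μ} = {(27,μ)}
  {27} × {ν} = {(27,ν)}
  {25} × {μ, ν} = {(25,μ), (25,ν)}
  {25, 27} × {μ} = {(25,μ), (27,μ)}
  {25, 27} × {ν} = {(25,ν), (27,ν)}
  {27} × {μ, ν} = {(27,μ), (27,ν)}
  {25, 26, 27} × {μ} = {(25,μ), (26,μ), (27,μ)}
  {25, 26, 27} × {ν} = {(25,ν), (26,ν), (27,ν)}
  {25, 27} × {μ, ν} = {(25,μ), (25,ν), (27,μ), (27,ν)}
  {25, 26, 27} × {μ, ν} = {(25,μ), (25,ν), (26,μ), (26,ν), (27,μ), (27,ν)}
These 13 distinct sets form the basis B.
Close under arbitrary unions to get τ_{X×Y}; counting gives |τ_{X×Y}| = 25.


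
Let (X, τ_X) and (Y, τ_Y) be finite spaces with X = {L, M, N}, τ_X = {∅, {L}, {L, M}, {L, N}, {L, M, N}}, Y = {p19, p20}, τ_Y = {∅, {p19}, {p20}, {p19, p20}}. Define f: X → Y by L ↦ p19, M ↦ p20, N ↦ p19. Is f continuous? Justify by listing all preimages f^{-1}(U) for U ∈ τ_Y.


f is NOT continuous.

Compute f^{-1}(U) for each U ∈ τ_Y:
  U = ∅: f^{-1}(U) = ∅ ∈ τ_X ✓.
  U = {p19}: f^{-1}(U) = {L, N} ∈ τ_X ✓.
  U = {p20}: f^{-1}(U) = {M} ∉ τ_X ✗.
  U = {p19, p20}: f^{-1}(U) = {L, M, N} ∈ τ_X ✓.
Found U = {p20} with f^{-1}(U) = {M} not in τ_X. Therefore f is NOT continuous.


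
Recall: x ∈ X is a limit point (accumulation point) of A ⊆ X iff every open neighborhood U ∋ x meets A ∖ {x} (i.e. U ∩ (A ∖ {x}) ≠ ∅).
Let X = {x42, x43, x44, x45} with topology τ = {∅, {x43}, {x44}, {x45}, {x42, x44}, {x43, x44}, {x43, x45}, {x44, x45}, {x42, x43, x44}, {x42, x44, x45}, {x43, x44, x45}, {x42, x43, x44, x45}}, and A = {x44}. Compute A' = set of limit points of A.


A' = {x42}

For each x ∈ X, list the open sets U ∈ τ with x ∈ U, then check whether U ∩ (A ∖ {x}) ≠ ∅ for every such U.
  x = x42: opens ∋ x are {x42, x44}, {x42, x43, x44}, {x42, x44, x45}, {x42, x43, x44, x45}; each meets A ∖ {x42}, so x IS a limit point.
  x = x43: open {x43} ∋ x has {x43} ∩ (A ∖ {x43}) = ∅, so x is NOT a limit point.
  x = x44: open {x44} ∋ x has {x44} ∩ (A ∖ {x44}) = ∅, so x is NOT a limit point.
  x = x45: open {x45} ∋ x has {x45} ∩ (A ∖ {x45}) = ∅, so x is NOT a limit point.
Collecting: A' = {x42}.


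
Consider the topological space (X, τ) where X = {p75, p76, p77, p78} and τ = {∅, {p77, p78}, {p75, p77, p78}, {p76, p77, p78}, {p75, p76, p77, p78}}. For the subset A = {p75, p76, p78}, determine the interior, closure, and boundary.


int(A) = ∅, cl(A) = {p75, p76, p77, p78}, ∂A = {p75, p76, p77, p78}.

Closed sets in (X, τ) are complements of opens:
  closed(X, τ) = {∅, {p75}, {p76}, {p75, p76}, {p75, p76, p77, p78}}.
int(A) = ⋃ {U ∈ τ : U ⊆ A}. Opens contained in A: ∅.
Taking the union of these: int(A) = ∅.
cl(A) = ⋂ {C closed : A ⊆ C}. Closed sets containing A: {p75, p76, p77, p78}.
Intersecting these: cl(A) = {p75, p76, p77, p78}.
∂A = cl(A) ∖ int(A) = {p75, p76, p77, p78} ∖ ∅ = {p75, p76, p77, p78}.


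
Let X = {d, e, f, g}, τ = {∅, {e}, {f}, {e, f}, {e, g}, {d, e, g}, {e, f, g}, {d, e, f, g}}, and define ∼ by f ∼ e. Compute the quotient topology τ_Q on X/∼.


X/∼ = {[d], [e=f], [g]}; |τ_Q| = 4.

Equivalence classes: [d], [e=f], [g].
Quotient map π: X → X/∼ sends d ↦ [d], e ↦ [e=f], f ↦ [e=f], g ↦ [g].
For each subset V ⊆ X/∼, compute π^{-1}(V) ⊆ X and check whether π^{-1}(V) ∈ τ. V is open in τ_Q iff π^{-1}(V) ∈ τ.
  V = {}: π^{-1}(V) = ∅ ∈ τ ✓.
  V = {[d]}: π^{-1}(V) = {d} ∉ τ ✗.
  V = {[e=f]}: π^{-1}(V) = {e, f} ∈ τ ✓.
  V = {[d], [e=f]}: π^{-1}(V) = {d, e, f} ∉ τ ✗.
  V = {[g]}: π^{-1}(V) = {g} ∉ τ ✗.
  V = {[d], [g]}: π^{-1}(V) = {d, g} ∉ τ ✗.
  V = {[e=f], [g]}: π^{-1}(V) = {e, f, g} ∈ τ ✓.
  V = {[d], [e=f], [g]}: π^{-1}(V) = {d, e, f, g} ∈ τ ✓.
Open sets in the quotient: τ_Q = {{}, {[e=f]}, {[e=f], [g]}, {[d], [e=f], [g]}} (4 elements).


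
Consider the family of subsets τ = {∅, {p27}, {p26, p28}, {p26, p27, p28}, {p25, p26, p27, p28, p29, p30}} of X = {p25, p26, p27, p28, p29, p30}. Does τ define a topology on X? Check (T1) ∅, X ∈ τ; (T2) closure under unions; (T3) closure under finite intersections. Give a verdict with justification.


τ IS a topology on X.

Axiom (T1): ∅ ∈ τ? Yes; X ∈ τ? Yes.
Axiom (T2/T3): check pairwise unions and intersections of members of τ.
All pairwise intersections and unions checked — each lies in τ. Therefore τ satisfies (T1), (T2), (T3): it IS a topology on X.


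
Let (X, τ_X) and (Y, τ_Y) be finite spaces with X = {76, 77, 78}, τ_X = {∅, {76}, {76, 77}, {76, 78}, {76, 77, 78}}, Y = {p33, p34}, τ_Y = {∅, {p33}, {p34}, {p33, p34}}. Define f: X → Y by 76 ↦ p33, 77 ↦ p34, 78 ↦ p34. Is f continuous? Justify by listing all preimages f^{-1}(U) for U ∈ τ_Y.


f is NOT continuous.

Compute f^{-1}(U) for each U ∈ τ_Y:
  U = ∅: f^{-1}(U) = ∅ ∈ τ_X ✓.
  U = {p33}: f^{-1}(U) = {76} ∈ τ_X ✓.
  U = {p34}: f^{-1}(U) = {77, 78} ∉ τ_X ✗.
  U = {p33, p34}: f^{-1}(U) = {76, 77, 78} ∈ τ_X ✓.
Found U = {p34} with f^{-1}(U) = {77, 78} not in τ_X. Therefore f is NOT continuous.


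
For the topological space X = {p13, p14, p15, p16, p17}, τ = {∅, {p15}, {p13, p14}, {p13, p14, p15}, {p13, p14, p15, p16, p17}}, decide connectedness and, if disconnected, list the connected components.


(X, τ) is connected.

Find clopen sets (U ∈ τ with X ∖ U ∈ τ):
  U = ∅, X ∖ U = {p13, p14, p15, p16, p17} — both open, so U is clopen.
  U = {p13, p14, p15, p16, p17}, X ∖ U = ∅ — both open, so U is clopen.
Only trivial clopens (∅ and X) exist, so (X, τ) is connected.
Compute connected components by grouping points that agree on all clopens:
  component: {p13, p14, p15, p16, p17}


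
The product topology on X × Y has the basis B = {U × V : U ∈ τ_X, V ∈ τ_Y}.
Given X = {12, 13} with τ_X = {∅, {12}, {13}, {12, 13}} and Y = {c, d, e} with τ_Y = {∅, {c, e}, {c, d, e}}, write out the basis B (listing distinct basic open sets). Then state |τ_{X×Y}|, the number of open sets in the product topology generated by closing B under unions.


Basis B = {∅ × ∅, {12} × {c, e}, {13} × {c, e}, {12} × {c, d, e}, {13} × {c, d, e}, {12, 13} × {c, e}, {12, 13} × {c, d, e}}; |τ_{X×Y}| = 9.

Enumerate products U × V with U ∈ τ_X, V ∈ τ_Y (deduplicated):
  ∅ × ∅ = {} (∅)
  {12} × {c, e} = {(12,c), (12,e)}
  {13} × {c, e} = {(13,c), (13,e)}
  {12} × {c, d, e} = {(12,c), (12,d), (12,e)}
  {13} × {c, d, e} = {(13,c), (13,d), (13,e)}
  {12, 13} × {c, e} = {(12,c), (12,e), (13,c), (13,e)}
  {12, 13} × {c, d, e} = {(12,c), (12,d), (12,e), (13,c), (13,d), (13,e)}
These 7 distinct sets form the basis B.
Close under arbitrary unions to get τ_{X×Y}; counting gives |τ_{X×Y}| = 9.


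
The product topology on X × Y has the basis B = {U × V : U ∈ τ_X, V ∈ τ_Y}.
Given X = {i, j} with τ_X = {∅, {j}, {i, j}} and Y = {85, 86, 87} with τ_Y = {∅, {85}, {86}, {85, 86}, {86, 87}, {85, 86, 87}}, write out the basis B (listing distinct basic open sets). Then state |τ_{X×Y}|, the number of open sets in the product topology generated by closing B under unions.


Basis B = {∅ × ∅, {j} × {85}, {j} × {86}, {i, j} × {85}, {i, j} × {86}, {j} × {85, 86}, {j} × {86, 87}, {j} × {85, 86, 87}, {i, j} × {85, 86}, {i, j} × {86, 87}, {i, j} × {85, 86, 87}}; |τ_{X×Y}| = 18.

Enumerate products U × V with U ∈ τ_X, V ∈ τ_Y (deduplicated):
  ∅ × ∅ = {} (∅)
  {j} × {85} = {(j,85)}
  {j} × {86} = {(j,86)}
  {i, j} × {85} = {(i,85), (j,85)}
  {i, j} × {86} = {(i,86), (j,86)}
  {j} × {85, 86} = {(j,85), (j,86)}
  {j} × {86, 87} = {(j,86), (j,87)}
  {j} × {85, 86, 87} = {(j,85), (j,86), (j,87)}
  {i, j} × {85, 86} = {(i,85), (i,86), (j,85), (j,86)}
  {i, j} × {86, 87} = {(i,86), (i,87), (j,86), (j,87)}
  {i, j} × {85, 86, 87} = {(i,85), (i,86), (i,87), (j,85), (j,86), (j,87)}
These 11 distinct sets form the basis B.
Close under arbitrary unions to get τ_{X×Y}; counting gives |τ_{X×Y}| = 18.


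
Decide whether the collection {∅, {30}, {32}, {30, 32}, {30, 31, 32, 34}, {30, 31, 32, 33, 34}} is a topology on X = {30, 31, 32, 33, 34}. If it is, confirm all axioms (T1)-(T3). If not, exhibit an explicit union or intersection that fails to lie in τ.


τ IS a topology on X.

Axiom (T1): ∅ ∈ τ? Yes; X ∈ τ? Yes.
Axiom (T2/T3): check pairwise unions and intersections of members of τ.
All pairwise intersections and unions checked — each lies in τ. Therefore τ satisfies (T1), (T2), (T3): it IS a topology on X.


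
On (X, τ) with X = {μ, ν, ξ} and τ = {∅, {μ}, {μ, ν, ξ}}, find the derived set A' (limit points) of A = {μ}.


A' = {ν, ξ}

For each x ∈ X, list the open sets U ∈ τ with x ∈ U, then check whether U ∩ (A ∖ {x}) ≠ ∅ for every such U.
  x = μ: open {μ} ∋ x has {μ} ∩ (A ∖ {μ}) = ∅, so x is NOT a limit point.
  x = ν: opens ∋ x are {μ, ν, ξ}; each meets A ∖ {ν}, so x IS a limit point.
  x = ξ: opens ∋ x are {μ, ν, ξ}; each meets A ∖ {ξ}, so x IS a limit point.
Collecting: A' = {ν, ξ}.


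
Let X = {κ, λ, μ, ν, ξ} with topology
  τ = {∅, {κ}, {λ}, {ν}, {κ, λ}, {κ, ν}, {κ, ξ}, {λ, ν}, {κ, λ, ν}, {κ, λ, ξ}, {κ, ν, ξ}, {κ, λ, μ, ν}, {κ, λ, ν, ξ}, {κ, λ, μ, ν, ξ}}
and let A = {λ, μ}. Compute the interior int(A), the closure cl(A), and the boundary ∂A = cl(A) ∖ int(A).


int(A) = {λ}, cl(A) = {λ, μ}, ∂A = {μ}.

Closed sets in (X, τ) are complements of opens:
  closed(X, τ) = {∅, {μ}, {ξ}, {λ, μ}, {μ, ν}, {μ, ξ}, {κ, μ, ξ}, {λ, μ, ν}, {λ, μ, ξ}, {μ, ν, ξ}, {κ, λ, μ, ξ}, {κ, μ, ν, ξ}, {λ, μ, ν, ξ}, {κ, λ, μ, ν, ξ}}.
int(A) = ⋃ {U ∈ τ : U ⊆ A}. Opens contained in A: ∅, {λ}.
Taking the union of these: int(A) = {λ}.
cl(A) = ⋂ {C closed : A ⊆ C}. Closed sets containing A: {λ, μ}, {λ, μ, ν}, {λ, μ, ξ}, {κ, λ, μ, ξ}, {λ, μ, ν, ξ}, {κ, λ, μ, ν, ξ}.
Intersecting these: cl(A) = {λ, μ}.
∂A = cl(A) ∖ int(A) = {λ, μ} ∖ {λ} = {μ}.


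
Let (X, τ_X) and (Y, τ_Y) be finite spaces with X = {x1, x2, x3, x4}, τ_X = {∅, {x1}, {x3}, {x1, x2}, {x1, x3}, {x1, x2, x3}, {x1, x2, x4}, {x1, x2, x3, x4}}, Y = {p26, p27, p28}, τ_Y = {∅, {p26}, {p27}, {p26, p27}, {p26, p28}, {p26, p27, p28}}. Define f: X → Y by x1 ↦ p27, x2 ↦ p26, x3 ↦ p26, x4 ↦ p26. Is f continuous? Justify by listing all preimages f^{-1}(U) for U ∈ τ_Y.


f is NOT continuous.

Compute f^{-1}(U) for each U ∈ τ_Y:
  U = ∅: f^{-1}(U) = ∅ ∈ τ_X ✓.
  U = {p26}: f^{-1}(U) = {x2, x3, x4} ∉ τ_X ✗.
  U = {p27}: f^{-1}(U) = {x1} ∈ τ_X ✓.
  U = {p26, p27}: f^{-1}(U) = {x1, x2, x3, x4} ∈ τ_X ✓.
  U = {p26, p28}: f^{-1}(U) = {x2, x3, x4} ∉ τ_X ✗.
  U = {p26, p27, p28}: f^{-1}(U) = {x1, x2, x3, x4} ∈ τ_X ✓.
Found U = {p26} with f^{-1}(U) = {x2, x3, x4} not in τ_X. Therefore f is NOT continuous.


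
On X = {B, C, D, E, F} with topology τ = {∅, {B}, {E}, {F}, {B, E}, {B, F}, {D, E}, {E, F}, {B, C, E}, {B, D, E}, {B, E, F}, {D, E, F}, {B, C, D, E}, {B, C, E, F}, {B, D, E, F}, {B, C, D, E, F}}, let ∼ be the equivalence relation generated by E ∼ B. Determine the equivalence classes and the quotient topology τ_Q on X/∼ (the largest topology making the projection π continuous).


X/∼ = {[B=E], [C], [D], [F]}; |τ_Q| = 10.

Equivalence classes: [B=E], [C], [D], [F].
Quotient map π: X → X/∼ sends B ↦ [B=E], C ↦ [C], D ↦ [D], E ↦ [B=E], F ↦ [F].
For each subset V ⊆ X/∼, compute π^{-1}(V) ⊆ X and check whether π^{-1}(V) ∈ τ. V is open in τ_Q iff π^{-1}(V) ∈ τ.
  V = {}: π^{-1}(V) = ∅ ∈ τ ✓.
  V = {[B=E]}: π^{-1}(V) = {B, E} ∈ τ ✓.
  V = {[C]}: π^{-1}(V) = {C} ∉ τ ✗.
  V = {[B=E], [C]}: π^{-1}(V) = {B, C, E} ∈ τ ✓.
  V = {[D]}: π^{-1}(V) = {D} ∉ τ ✗.
  V = {[B=E], [D]}: π^{-1}(V) = {B, D, E} ∈ τ ✓.
  V = {[C], [D]}: π^{-1}(V) = {C, D} ∉ τ ✗.
  V = {[B=E], [C], [D]}: π^{-1}(V) = {B, C, D, E} ∈ τ ✓.
  V = {[F]}: π^{-1}(V) = {F} ∈ τ ✓.
  V = {[B=E], [F]}: π^{-1}(V) = {B, E, F} ∈ τ ✓.
  V = {[C], [F]}: π^{-1}(V) = {C, F} ∉ τ ✗.
  V = {[B=E], [C], [F]}: π^{-1}(V) = {B, C, E, F} ∈ τ ✓.
  V = {[D], [F]}: π^{-1}(V) = {D, F} ∉ τ ✗.
  V = {[B=E], [D], [F]}: π^{-1}(V) = {B, D, E, F} ∈ τ ✓.
  V = {[C], [D], [F]}: π^{-1}(V) = {C, D, F} ∉ τ ✗.
  V = {[B=E], [C], [D], [F]}: π^{-1}(V) = {B, C, D, E, F} ∈ τ ✓.
Open sets in the quotient: τ_Q = {{}, {[B=E]}, {[B=E], [C]}, {[B=E], [D]}, {[B=E], [C], [D]}, {[F]}, {[B=E], [F]}, {[B=E], [C], [F]}, {[B=E], [D], [F]}, {[B=E], [C], [D], [F]}} (10 elements).
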